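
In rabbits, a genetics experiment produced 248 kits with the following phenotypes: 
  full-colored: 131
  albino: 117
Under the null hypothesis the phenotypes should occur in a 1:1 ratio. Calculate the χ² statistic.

0.790

The 1:1 ratio has 2 parts, so with N = 248 the expected counts are:
  full-colored: 248 × 1/2 = 124
  albino: 248 × 1/2 = 124
χ² = Σ (O − E)² / E
  full-colored: (131 − 124)² / 124 = 0.3952
  albino: (117 − 124)² / 124 = 0.3952
χ² = 0.3952 + 0.3952 = 0.7904 ≈ 0.790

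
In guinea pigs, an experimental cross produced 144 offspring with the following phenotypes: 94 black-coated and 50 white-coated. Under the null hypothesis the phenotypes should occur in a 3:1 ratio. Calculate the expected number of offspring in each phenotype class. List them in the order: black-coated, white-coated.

108, 36

Expected counts for N = 144 under a 3:1 ratio (total parts = 4):
  black-coated: 144 × 3/4 = 108
  white-coated: 144 × 1/4 = 36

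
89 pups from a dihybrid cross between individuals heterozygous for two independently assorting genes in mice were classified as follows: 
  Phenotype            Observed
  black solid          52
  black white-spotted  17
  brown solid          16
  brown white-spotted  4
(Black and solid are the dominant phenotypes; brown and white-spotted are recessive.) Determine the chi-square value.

A dihybrid F₂ with independent assortment and complete dominance at both loci gives a 9:3:3:1 phenotypic ratio.
The 9:3:3:1 ratio has 16 parts, so with N = 89 the expected counts are:
  black solid: 89 × 9/16 = 50.0625
  black white-spotted: 89 × 3/16 = 16.6875
  brown solid: 89 × 3/16 = 16.6875
  brown white-spotted: 89 × 1/16 = 5.5625
χ² = Σ (O − E)² / E
  black solid: (52 − 50.0625)² / 50.0625 = 0.0750
  black white-spotted: (17 − 16.6875)² / 16.6875 = 0.0059
  brown solid: (16 − 16.6875)² / 16.6875 = 0.0283
  brown white-spotted: (4 − 5.5625)² / 5.5625 = 0.4389
χ² = 0.0750 + 0.0059 + 0.0283 + 0.4389 = 0.5481 ≈ 0.548

0.548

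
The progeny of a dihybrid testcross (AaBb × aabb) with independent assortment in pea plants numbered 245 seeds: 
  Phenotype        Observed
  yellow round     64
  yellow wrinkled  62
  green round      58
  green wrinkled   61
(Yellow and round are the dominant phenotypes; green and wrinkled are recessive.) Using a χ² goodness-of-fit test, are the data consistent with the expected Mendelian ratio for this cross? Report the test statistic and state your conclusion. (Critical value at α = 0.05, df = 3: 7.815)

A dihybrid testcross with independent assortment gives a 1:1:1:1 ratio.
The 1:1:1:1 ratio has 4 parts, so with N = 245 the expected counts are:
  yellow round: 245 × 1/4 = 61.25
  yellow wrinkled: 245 × 1/4 = 61.25
  green round: 245 × 1/4 = 61.25
  green wrinkled: 245 × 1/4 = 61.25
χ² = Σ (O − E)² / E
  yellow round: (64 − 61.25)² / 61.25 = 0.1235
  yellow wrinkled: (62 − 61.25)² / 61.25 = 0.0092
  green round: (58 − 61.25)² / 61.25 = 0.1724
  green wrinkled: (61 − 61.25)² / 61.25 = 0.0010
χ² = 0.1235 + 0.0092 + 0.1724 + 0.0010 = 0.3061 ≈ 0.306
Degrees of freedom = 4 − 1 = 3; critical value at α = 0.05 is 7.815.
Since 0.306 < 7.815, we fail to reject the null hypothesis — the data are consistent with the 1:1:1:1 ratio.

0.306; consistent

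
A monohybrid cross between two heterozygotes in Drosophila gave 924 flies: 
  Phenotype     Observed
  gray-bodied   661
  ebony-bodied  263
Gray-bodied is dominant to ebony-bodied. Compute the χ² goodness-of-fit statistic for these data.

5.911

For a monohybrid cross between heterozygotes with complete dominance, the expected phenotypic ratio is 3:1.
Expected counts for N = 924 under a 3:1 ratio (total parts = 4):
  gray-bodied: 924 × 3/4 = 693
  ebony-bodied: 924 × 1/4 = 231
χ² = Σ (O − E)² / E
  gray-bodied: (661 − 693)² / 693 = 1.4776
  ebony-bodied: (263 − 231)² / 231 = 4.4329
χ² = 1.4776 + 4.4329 = 5.9105 ≈ 5.911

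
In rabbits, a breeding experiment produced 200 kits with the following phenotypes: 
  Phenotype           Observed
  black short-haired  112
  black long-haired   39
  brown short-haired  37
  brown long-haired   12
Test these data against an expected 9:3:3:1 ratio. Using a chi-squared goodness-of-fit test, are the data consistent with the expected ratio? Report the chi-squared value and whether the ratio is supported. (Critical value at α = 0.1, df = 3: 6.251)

The 9:3:3:1 ratio has 16 parts, so with N = 200 the expected counts are:
  black short-haired: 200 × 9/16 = 112.5
  black long-haired: 200 × 3/16 = 37.5
  brown short-haired: 200 × 3/16 = 37.5
  brown long-haired: 200 × 1/16 = 12.5
χ² = Σ (O − E)² / E
  black short-haired: (112 − 112.5)² / 112.5 = 0.0022
  black long-haired: (39 − 37.5)² / 37.5 = 0.0600
  brown short-haired: (37 − 37.5)² / 37.5 = 0.0067
  brown long-haired: (12 − 12.5)² / 12.5 = 0.0200
χ² = 0.0022 + 0.0600 + 0.0067 + 0.0200 = 0.0889 ≈ 0.089
Degrees of freedom = 4 − 1 = 3; critical value at α = 0.1 is 6.251.
Since 0.089 < 6.251, we fail to reject the null hypothesis — the data are consistent with the 9:3:3:1 ratio.

0.089; consistent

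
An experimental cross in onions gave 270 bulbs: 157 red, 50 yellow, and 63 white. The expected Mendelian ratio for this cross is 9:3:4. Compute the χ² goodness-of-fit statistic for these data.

Under the 9:3:4 hypothesis (Σ ratio = 16, N = 270):
  red: 270 × 9/16 = 151.875
  yellow: 270 × 3/16 = 50.625
  white: 270 × 4/16 = 67.5
χ² = Σ (O − E)² / E
  red: (157 − 151.875)² / 151.875 = 0.1729
  yellow: (50 − 50.625)² / 50.625 = 0.0077
  white: (63 − 67.5)² / 67.5 = 0.3000
χ² = 0.1729 + 0.0077 + 0.3000 = 0.4806 ≈ 0.481

0.481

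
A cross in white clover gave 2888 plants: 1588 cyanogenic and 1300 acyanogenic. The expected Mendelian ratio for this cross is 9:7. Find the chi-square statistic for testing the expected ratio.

1.875

Under the 9:7 hypothesis (Σ ratio = 16, N = 2888):
  cyanogenic: 2888 × 9/16 = 1624.5
  acyanogenic: 2888 × 7/16 = 1263.5
χ² = Σ (O − E)² / E
  cyanogenic: (1588 − 1624.5)² / 1624.5 = 0.8201
  acyanogenic: (1300 − 1263.5)² / 1263.5 = 1.0544
χ² = 0.8201 + 1.0544 = 1.8745 ≈ 1.875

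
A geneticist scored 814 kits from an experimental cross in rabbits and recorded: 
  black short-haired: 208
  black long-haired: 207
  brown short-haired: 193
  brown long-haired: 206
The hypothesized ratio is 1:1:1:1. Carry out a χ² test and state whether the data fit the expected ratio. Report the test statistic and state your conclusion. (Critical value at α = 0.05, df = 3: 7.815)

Total ratio parts = 4. Expected numbers out of 814:
  black short-haired: 814 × 1/4 = 203.5
  black long-haired: 814 × 1/4 = 203.5
  brown short-haired: 814 × 1/4 = 203.5
  brown long-haired: 814 × 1/4 = 203.5
χ² = Σ (O − E)² / E
  black short-haired: (208 − 203.5)² / 203.5 = 0.0995
  black long-haired: (207 − 203.5)² / 203.5 = 0.0602
  brown short-haired: (193 − 203.5)² / 203.5 = 0.5418
  brown long-haired: (206 − 203.5)² / 203.5 = 0.0307
χ² = 0.0995 + 0.0602 + 0.5418 + 0.0307 = 0.7322 ≈ 0.732
Degrees of freedom = 4 − 1 = 3; critical value at α = 0.05 is 7.815.
Since 0.732 < 7.815, we fail to reject the null hypothesis — the data are consistent with the 1:1:1:1 ratio.

0.732; consistent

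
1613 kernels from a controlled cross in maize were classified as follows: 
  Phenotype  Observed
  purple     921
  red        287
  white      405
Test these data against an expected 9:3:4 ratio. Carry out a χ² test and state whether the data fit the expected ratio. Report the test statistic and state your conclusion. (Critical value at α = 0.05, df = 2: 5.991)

1.002; consistent

Expected counts for N = 1613 under a 9:3:4 ratio (total parts = 16):
  purple: 1613 × 9/16 = 907.3125
  red: 1613 × 3/16 = 302.4375
  white: 1613 × 4/16 = 403.25
χ² = Σ (O − E)² / E
  purple: (921 − 907.3125)² / 907.3125 = 0.2065
  red: (287 − 302.4375)² / 302.4375 = 0.7880
  white: (405 − 403.25)² / 403.25 = 0.0076
χ² = 0.2065 + 0.7880 + 0.0076 = 1.0021 ≈ 1.002
Degrees of freedom = 3 − 1 = 2; critical value at α = 0.05 is 5.991.
Since 1.002 < 5.991, we fail to reject the null hypothesis — the data are consistent with the 9:3:4 ratio.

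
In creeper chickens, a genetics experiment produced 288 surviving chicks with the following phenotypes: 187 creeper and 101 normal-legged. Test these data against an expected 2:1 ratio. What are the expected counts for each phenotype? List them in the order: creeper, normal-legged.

Expected counts for N = 288 under a 2:1 ratio (total parts = 3):
  creeper: 288 × 2/3 = 192
  normal-legged: 288 × 1/3 = 96

192, 96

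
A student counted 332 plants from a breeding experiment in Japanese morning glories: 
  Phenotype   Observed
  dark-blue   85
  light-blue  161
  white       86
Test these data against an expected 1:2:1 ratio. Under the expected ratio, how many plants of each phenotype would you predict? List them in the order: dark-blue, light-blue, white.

83, 166, 83

Total ratio parts = 4. Expected numbers out of 332:
  dark-blue: 332 × 1/4 = 83
  light-blue: 332 × 2/4 = 166
  white: 332 × 1/4 = 83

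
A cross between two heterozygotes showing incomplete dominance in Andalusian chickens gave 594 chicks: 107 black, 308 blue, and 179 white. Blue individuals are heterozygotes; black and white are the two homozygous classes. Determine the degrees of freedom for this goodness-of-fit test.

With incomplete dominance, a heterozygote × heterozygote cross gives a 1:2:1 phenotypic ratio.
A goodness-of-fit test with 3 phenotype classes has df = 3 − 1 = 2.

2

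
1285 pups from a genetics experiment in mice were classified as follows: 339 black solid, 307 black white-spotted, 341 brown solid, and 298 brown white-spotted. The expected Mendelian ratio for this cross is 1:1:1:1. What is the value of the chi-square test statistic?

4.510

Expected counts for N = 1285 under a 1:1:1:1 ratio (total parts = 4):
  black solid: 1285 × 1/4 = 321.25
  black white-spotted: 1285 × 1/4 = 321.25
  brown solid: 1285 × 1/4 = 321.25
  brown white-spotted: 1285 × 1/4 = 321.25
χ² = Σ (O − E)² / E
  black solid: (339 − 321.25)² / 321.25 = 0.9807
  black white-spotted: (307 − 321.25)² / 321.25 = 0.6321
  brown solid: (341 − 321.25)² / 321.25 = 1.2142
  brown white-spotted: (298 − 321.25)² / 321.25 = 1.6827
χ² = 0.9807 + 0.6321 + 1.2142 + 1.6827 = 4.5097 ≈ 4.510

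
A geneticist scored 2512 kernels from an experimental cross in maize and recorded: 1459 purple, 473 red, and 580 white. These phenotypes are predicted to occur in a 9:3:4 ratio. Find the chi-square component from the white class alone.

Under the 9:3:4 hypothesis (Σ ratio = 16, N = 2512):
  purple: 2512 × 9/16 = 1413
  red: 2512 × 3/16 = 471
  white: 2512 × 4/16 = 628
Contribution of white: (580 − 628)² / 628 = 3.6688

3.669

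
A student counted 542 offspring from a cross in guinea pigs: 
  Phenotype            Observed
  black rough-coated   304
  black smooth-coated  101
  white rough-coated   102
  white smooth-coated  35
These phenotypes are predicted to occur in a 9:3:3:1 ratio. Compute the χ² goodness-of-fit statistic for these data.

The 9:3:3:1 ratio has 16 parts, so with N = 542 the expected counts are:
  black rough-coated: 542 × 9/16 = 304.875
  black smooth-coated: 542 × 3/16 = 101.625
  white rough-coated: 542 × 3/16 = 101.625
  white smooth-coated: 542 × 1/16 = 33.875
χ² = Σ (O − E)² / E
  black rough-coated: (304 − 304.875)² / 304.875 = 0.0025
  black smooth-coated: (101 − 101.625)² / 101.625 = 0.0038
  white rough-coated: (102 − 101.625)² / 101.625 = 0.0014
  white smooth-coated: (35 − 33.875)² / 33.875 = 0.0374
χ² = 0.0025 + 0.0038 + 0.0014 + 0.0374 = 0.0451 ≈ 0.045

0.045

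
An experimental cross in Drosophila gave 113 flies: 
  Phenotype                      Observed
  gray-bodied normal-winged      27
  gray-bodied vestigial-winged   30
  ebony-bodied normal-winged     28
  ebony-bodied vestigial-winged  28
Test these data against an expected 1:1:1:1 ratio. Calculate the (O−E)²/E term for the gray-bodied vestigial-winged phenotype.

Total ratio parts = 4. Expected numbers out of 113:
  gray-bodied normal-winged: 113 × 1/4 = 28.25
  gray-bodied vestigial-winged: 113 × 1/4 = 28.25
  ebony-bodied normal-winged: 113 × 1/4 = 28.25
  ebony-bodied vestigial-winged: 113 × 1/4 = 28.25
Contribution of gray-bodied vestigial-winged: (30 − 28.25)² / 28.25 = 0.1084

0.108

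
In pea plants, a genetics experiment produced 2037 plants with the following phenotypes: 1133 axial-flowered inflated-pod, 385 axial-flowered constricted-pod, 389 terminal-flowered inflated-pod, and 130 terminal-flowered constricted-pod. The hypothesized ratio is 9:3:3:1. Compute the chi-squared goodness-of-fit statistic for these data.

Total ratio parts = 16. Expected numbers out of 2037:
  axial-flowered inflated-pod: 2037 × 9/16 = 1145.8125
  axial-flowered constricted-pod: 2037 × 3/16 = 381.9375
  terminal-flowered inflated-pod: 2037 × 3/16 = 381.9375
  terminal-flowered constricted-pod: 2037 × 1/16 = 127.3125
χ² = Σ (O − E)² / E
  axial-flowered inflated-pod: (1133 − 1145.8125)² / 1145.8125 = 0.1433
  axial-flowered constricted-pod: (385 − 381.9375)² / 381.9375 = 0.0246
  terminal-flowered inflated-pod: (389 − 381.9375)² / 381.9375 = 0.1306
  terminal-flowered constricted-pod: (130 − 127.3125)² / 127.3125 = 0.0567
χ² = 0.1433 + 0.0246 + 0.1306 + 0.0567 = 0.3552 ≈ 0.355

0.355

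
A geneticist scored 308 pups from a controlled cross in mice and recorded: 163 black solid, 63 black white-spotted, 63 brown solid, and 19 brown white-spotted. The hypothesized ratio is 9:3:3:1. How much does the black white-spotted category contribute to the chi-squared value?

0.477

The 9:3:3:1 ratio has 16 parts, so with N = 308 the expected counts are:
  black solid: 308 × 9/16 = 173.25
  black white-spotted: 308 × 3/16 = 57.75
  brown solid: 308 × 3/16 = 57.75
  brown white-spotted: 308 × 1/16 = 19.25
Contribution of black white-spotted: (63 − 57.75)² / 57.75 = 0.4773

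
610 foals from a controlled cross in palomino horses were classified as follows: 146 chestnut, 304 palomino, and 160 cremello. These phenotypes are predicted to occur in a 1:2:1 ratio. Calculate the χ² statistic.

0.649

The 1:2:1 ratio has 4 parts, so with N = 610 the expected counts are:
  chestnut: 610 × 1/4 = 152.5
  palomino: 610 × 2/4 = 305
  cremello: 610 × 1/4 = 152.5
χ² = Σ (O − E)² / E
  chestnut: (146 − 152.5)² / 152.5 = 0.2770
  palomino: (304 − 305)² / 305 = 0.0033
  cremello: (160 − 152.5)² / 152.5 = 0.3689
χ² = 0.2770 + 0.0033 + 0.3689 = 0.6492 ≈ 0.649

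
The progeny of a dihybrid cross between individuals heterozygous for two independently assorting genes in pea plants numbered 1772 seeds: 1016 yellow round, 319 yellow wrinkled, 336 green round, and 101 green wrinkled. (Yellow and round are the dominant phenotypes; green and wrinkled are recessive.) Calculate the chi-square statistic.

A dihybrid F₂ with independent assortment and complete dominance at both loci gives a 9:3:3:1 phenotypic ratio.
Under the 9:3:3:1 hypothesis (Σ ratio = 16, N = 1772):
  yellow round: 1772 × 9/16 = 996.75
  yellow wrinkled: 1772 × 3/16 = 332.25
  green round: 1772 × 3/16 = 332.25
  green wrinkled: 1772 × 1/16 = 110.75
χ² = Σ (O − E)² / E
  yellow round: (1016 − 996.75)² / 996.75 = 0.3718
  yellow wrinkled: (319 − 332.25)² / 332.25 = 0.5284
  green round: (336 − 332.25)² / 332.25 = 0.0423
  green wrinkled: (101 − 110.75)² / 110.75 = 0.8584
χ² = 0.3718 + 0.5284 + 0.0423 + 0.8584 = 1.8009 ≈ 1.801

1.801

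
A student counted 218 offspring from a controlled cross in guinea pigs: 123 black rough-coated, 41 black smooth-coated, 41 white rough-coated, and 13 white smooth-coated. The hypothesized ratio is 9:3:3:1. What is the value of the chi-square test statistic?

0.031

Expected counts for N = 218 under a 9:3:3:1 ratio (total parts = 16):
  black rough-coated: 218 × 9/16 = 122.625
  black smooth-coated: 218 × 3/16 = 40.875
  white rough-coated: 218 × 3/16 = 40.875
  white smooth-coated: 218 × 1/16 = 13.625
χ² = Σ (O − E)² / E
  black rough-coated: (123 − 122.625)² / 122.625 = 0.0011
  black smooth-coated: (41 − 40.875)² / 40.875 = 0.0004
  white rough-coated: (41 − 40.875)² / 40.875 = 0.0004
  white smooth-coated: (13 − 13.625)² / 13.625 = 0.0287
χ² = 0.0011 + 0.0004 + 0.0004 + 0.0287 = 0.0306 ≈ 0.031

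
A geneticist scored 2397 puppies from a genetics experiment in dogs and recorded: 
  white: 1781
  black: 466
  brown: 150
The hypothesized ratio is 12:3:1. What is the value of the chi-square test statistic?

Expected counts for N = 2397 under a 12:3:1 ratio (total parts = 16):
  white: 2397 × 12/16 = 1797.75
  black: 2397 × 3/16 = 449.4375
  brown: 2397 × 1/16 = 149.8125
χ² = Σ (O − E)² / E
  white: (1781 − 1797.75)² / 1797.75 = 0.1561
  black: (466 − 449.4375)² / 449.4375 = 0.6104
  brown: (150 − 149.8125)² / 149.8125 = 0.0002
χ² = 0.1561 + 0.6104 + 0.0002 = 0.7667 ≈ 0.767

0.767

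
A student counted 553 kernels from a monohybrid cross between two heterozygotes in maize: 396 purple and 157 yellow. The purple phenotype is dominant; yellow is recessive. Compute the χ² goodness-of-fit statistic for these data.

3.391

For a monohybrid cross between heterozygotes with complete dominance, the expected phenotypic ratio is 3:1.
Expected counts for N = 553 under a 3:1 ratio (total parts = 4):
  purple: 553 × 3/4 = 414.75
  yellow: 553 × 1/4 = 138.25
χ² = Σ (O − E)² / E
  purple: (396 − 414.75)² / 414.75 = 0.8476
  yellow: (157 − 138.25)² / 138.25 = 2.5429
χ² = 0.8476 + 2.5429 = 3.3905 ≈ 3.391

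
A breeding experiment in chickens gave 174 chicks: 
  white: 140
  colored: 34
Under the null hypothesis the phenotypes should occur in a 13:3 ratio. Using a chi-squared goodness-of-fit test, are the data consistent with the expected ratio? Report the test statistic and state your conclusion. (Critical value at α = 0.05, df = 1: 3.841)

Expected counts for N = 174 under a 13:3 ratio (total parts = 16):
  white: 174 × 13/16 = 141.375
  colored: 174 × 3/16 = 32.625
χ² = Σ (O − E)² / E
  white: (140 − 141.375)² / 141.375 = 0.0134
  colored: (34 − 32.625)² / 32.625 = 0.0580
χ² = 0.0134 + 0.0580 = 0.0714 ≈ 0.071
Degrees of freedom = 2 − 1 = 1; critical value at α = 0.05 is 3.841.
Since 0.071 < 3.841, we fail to reject the null hypothesis — the data are consistent with the 13:3 ratio.

0.071; consistent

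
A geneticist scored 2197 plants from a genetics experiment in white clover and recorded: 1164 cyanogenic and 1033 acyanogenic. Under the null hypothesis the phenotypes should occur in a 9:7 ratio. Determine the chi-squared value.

The 9:7 ratio has 16 parts, so with N = 2197 the expected counts are:
  cyanogenic: 2197 × 9/16 = 1235.8125
  acyanogenic: 2197 × 7/16 = 961.1875
χ² = Σ (O − E)² / E
  cyanogenic: (1164 − 1235.8125)² / 1235.8125 = 4.1730
  acyanogenic: (1033 − 961.1875)² / 961.1875 = 5.3653
χ² = 4.1730 + 5.3653 = 9.5383 ≈ 9.538

9.538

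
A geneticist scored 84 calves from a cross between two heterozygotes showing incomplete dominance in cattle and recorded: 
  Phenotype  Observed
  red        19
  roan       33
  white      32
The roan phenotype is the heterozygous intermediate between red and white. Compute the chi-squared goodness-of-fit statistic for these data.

7.881

With incomplete dominance, a heterozygote × heterozygote cross gives a 1:2:1 phenotypic ratio.
The 1:2:1 ratio has 4 parts, so with N = 84 the expected counts are:
  red: 84 × 1/4 = 21
  roan: 84 × 2/4 = 42
  white: 84 × 1/4 = 21
χ² = Σ (O − E)² / E
  red: (19 − 21)² / 21 = 0.1905
  roan: (33 − 42)² / 42 = 1.9286
  white: (32 − 21)² / 21 = 5.7619
χ² = 0.1905 + 1.9286 + 5.7619 = 7.881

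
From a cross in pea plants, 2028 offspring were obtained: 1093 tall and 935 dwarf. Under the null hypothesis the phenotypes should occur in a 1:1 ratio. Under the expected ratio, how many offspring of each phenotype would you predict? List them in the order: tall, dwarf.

1014, 1014

Under the 1:1 hypothesis (Σ ratio = 2, N = 2028):
  tall: 2028 × 1/2 = 1014
  dwarf: 2028 × 1/2 = 1014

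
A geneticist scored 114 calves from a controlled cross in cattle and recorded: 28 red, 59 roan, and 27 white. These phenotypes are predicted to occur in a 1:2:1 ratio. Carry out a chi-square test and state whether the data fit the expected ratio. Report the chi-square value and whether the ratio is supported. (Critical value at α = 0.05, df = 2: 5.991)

The 1:2:1 ratio has 4 parts, so with N = 114 the expected counts are:
  red: 114 × 1/4 = 28.5
  roan: 114 × 2/4 = 57
  white: 114 × 1/4 = 28.5
χ² = Σ (O − E)² / E
  red: (28 − 28.5)² / 28.5 = 0.0088
  roan: (59 − 57)² / 57 = 0.0702
  white: (27 − 28.5)² / 28.5 = 0.0789
χ² = 0.0088 + 0.0702 + 0.0789 = 0.1579 ≈ 0.158
Degrees of freedom = 3 − 1 = 2; critical value at α = 0.05 is 5.991.
Since 0.158 < 5.991, we fail to reject the null hypothesis — the data are consistent with the 1:2:1 ratio.

0.158; consistent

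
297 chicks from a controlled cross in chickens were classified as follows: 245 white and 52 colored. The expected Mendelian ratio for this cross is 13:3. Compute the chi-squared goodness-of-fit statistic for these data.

Under the 13:3 hypothesis (Σ ratio = 16, N = 297):
  white: 297 × 13/16 = 241.3125
  colored: 297 × 3/16 = 55.6875
χ² = Σ (O − E)² / E
  white: (245 − 241.3125)² / 241.3125 = 0.0563
  colored: (52 − 55.6875)² / 55.6875 = 0.2442
χ² = 0.0563 + 0.2442 = 0.3005 ≈ 0.301

0.301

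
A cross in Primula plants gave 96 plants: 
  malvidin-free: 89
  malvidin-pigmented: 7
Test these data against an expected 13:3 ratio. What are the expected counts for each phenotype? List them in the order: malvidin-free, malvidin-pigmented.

78, 18

The 13:3 ratio has 16 parts, so with N = 96 the expected counts are:
  malvidin-free: 96 × 13/16 = 78
  malvidin-pigmented: 96 × 3/16 = 18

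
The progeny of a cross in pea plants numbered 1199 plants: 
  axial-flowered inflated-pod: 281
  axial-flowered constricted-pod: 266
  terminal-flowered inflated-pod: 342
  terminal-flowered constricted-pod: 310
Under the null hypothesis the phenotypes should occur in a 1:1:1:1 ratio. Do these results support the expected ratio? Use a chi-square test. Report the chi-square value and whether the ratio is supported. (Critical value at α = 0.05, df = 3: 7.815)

11.279; not consistent

The 1:1:1:1 ratio has 4 parts, so with N = 1199 the expected counts are:
  axial-flowered inflated-pod: 1199 × 1/4 = 299.75
  axial-flowered constricted-pod: 1199 × 1/4 = 299.75
  terminal-flowered inflated-pod: 1199 × 1/4 = 299.75
  terminal-flowered constricted-pod: 1199 × 1/4 = 299.75
χ² = Σ (O − E)² / E
  axial-flowered inflated-pod: (281 − 299.75)² / 299.75 = 1.1729
  axial-flowered constricted-pod: (266 − 299.75)² / 299.75 = 3.8000
  terminal-flowered inflated-pod: (342 − 299.75)² / 299.75 = 5.9552
  terminal-flowered constricted-pod: (310 − 299.75)² / 299.75 = 0.3505
χ² = 1.1729 + 3.8000 + 5.9552 + 0.3505 = 11.2786 ≈ 11.279
Degrees of freedom = 4 − 1 = 3; critical value at α = 0.05 is 7.815.
Since 11.279 > 7.815, we reject the null hypothesis — the data do not fit the 1:1:1:1 ratio.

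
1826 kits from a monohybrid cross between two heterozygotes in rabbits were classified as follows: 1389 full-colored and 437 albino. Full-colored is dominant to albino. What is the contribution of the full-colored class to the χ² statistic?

For a monohybrid cross between heterozygotes with complete dominance, the expected phenotypic ratio is 3:1.
Expected counts for N = 1826 under a 3:1 ratio (total parts = 4):
  full-colored: 1826 × 3/4 = 1369.5
  albino: 1826 × 1/4 = 456.5
Contribution of full-colored: (1389 − 1369.5)² / 1369.5 = 0.2777

0.278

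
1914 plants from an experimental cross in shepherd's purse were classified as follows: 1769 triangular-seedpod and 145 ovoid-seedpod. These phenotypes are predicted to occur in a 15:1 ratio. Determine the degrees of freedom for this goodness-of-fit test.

1

A goodness-of-fit test with 2 phenotype classes has df = 2 − 1 = 1.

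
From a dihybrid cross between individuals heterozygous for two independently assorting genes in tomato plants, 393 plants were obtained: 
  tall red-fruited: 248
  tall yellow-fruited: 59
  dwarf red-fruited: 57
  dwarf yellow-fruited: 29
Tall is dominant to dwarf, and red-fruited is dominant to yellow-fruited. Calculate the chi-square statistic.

A dihybrid F₂ with independent assortment and complete dominance at both loci gives a 9:3:3:1 phenotypic ratio.
Expected counts for N = 393 under a 9:3:3:1 ratio (total parts = 16):
  tall red-fruited: 393 × 9/16 = 221.0625
  tall yellow-fruited: 393 × 3/16 = 73.6875
  dwarf red-fruited: 393 × 3/16 = 73.6875
  dwarf yellow-fruited: 393 × 1/16 = 24.5625
χ² = Σ (O − E)² / E
  tall red-fruited: (248 − 221.0625)² / 221.0625 = 3.2825
  tall yellow-fruited: (59 − 73.6875)² / 73.6875 = 2.9275
  dwarf red-fruited: (57 − 73.6875)² / 73.6875 = 3.7791
  dwarf yellow-fruited: (29 − 24.5625)² / 24.5625 = 0.8017
χ² = 3.2825 + 2.9275 + 3.7791 + 0.8017 = 10.7908 ≈ 10.791

10.791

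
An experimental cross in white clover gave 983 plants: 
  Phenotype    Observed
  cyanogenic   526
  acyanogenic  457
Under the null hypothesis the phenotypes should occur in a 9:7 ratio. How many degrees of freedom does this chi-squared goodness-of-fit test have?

1

A goodness-of-fit test with 2 phenotype classes has df = 2 − 1 = 1.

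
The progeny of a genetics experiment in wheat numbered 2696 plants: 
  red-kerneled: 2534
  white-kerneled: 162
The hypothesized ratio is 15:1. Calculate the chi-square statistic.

0.267

The 15:1 ratio has 16 parts, so with N = 2696 the expected counts are:
  red-kerneled: 2696 × 15/16 = 2527.5
  white-kerneled: 2696 × 1/16 = 168.5
χ² = Σ (O − E)² / E
  red-kerneled: (2534 − 2527.5)² / 2527.5 = 0.0167
  white-kerneled: (162 − 168.5)² / 168.5 = 0.2507
χ² = 0.0167 + 0.2507 = 0.2674 ≈ 0.267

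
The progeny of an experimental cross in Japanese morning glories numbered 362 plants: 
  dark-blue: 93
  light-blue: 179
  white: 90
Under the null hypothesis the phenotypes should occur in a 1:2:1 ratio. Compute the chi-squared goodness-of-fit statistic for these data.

Total ratio parts = 4. Expected numbers out of 362:
  dark-blue: 362 × 1/4 = 90.5
  light-blue: 362 × 2/4 = 181
  white: 362 × 1/4 = 90.5
χ² = Σ (O − E)² / E
  dark-blue: (93 − 90.5)² / 90.5 = 0.0691
  light-blue: (179 − 181)² / 181 = 0.0221
  white: (90 − 90.5)² / 90.5 = 0.0028
χ² = 0.0691 + 0.0221 + 0.0028 = 0.094

0.094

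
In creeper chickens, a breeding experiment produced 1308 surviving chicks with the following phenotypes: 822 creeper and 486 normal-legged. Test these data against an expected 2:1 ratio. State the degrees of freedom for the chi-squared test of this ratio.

A goodness-of-fit test with 2 phenotype classes has df = 2 − 1 = 1.

1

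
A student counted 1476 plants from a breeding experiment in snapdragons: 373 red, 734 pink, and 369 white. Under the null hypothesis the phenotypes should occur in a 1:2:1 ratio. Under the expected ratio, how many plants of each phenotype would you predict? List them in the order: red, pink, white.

369, 738, 369

The 1:2:1 ratio has 4 parts, so with N = 1476 the expected counts are:
  red: 1476 × 1/4 = 369
  pink: 1476 × 2/4 = 738
  white: 1476 × 1/4 = 369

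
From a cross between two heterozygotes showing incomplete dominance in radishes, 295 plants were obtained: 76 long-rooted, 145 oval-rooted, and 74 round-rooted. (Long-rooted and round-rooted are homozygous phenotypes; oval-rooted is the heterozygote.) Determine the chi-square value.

With incomplete dominance, a heterozygote × heterozygote cross gives a 1:2:1 phenotypic ratio.
The 1:2:1 ratio has 4 parts, so with N = 295 the expected counts are:
  long-rooted: 295 × 1/4 = 73.75
  oval-rooted: 295 × 2/4 = 147.5
  round-rooted: 295 × 1/4 = 73.75
χ² = Σ (O − E)² / E
  long-rooted: (76 − 73.75)² / 73.75 = 0.0686
  oval-rooted: (145 − 147.5)² / 147.5 = 0.0424
  round-rooted: (74 − 73.75)² / 73.75 = 0.0008
χ² = 0.0686 + 0.0424 + 0.0008 = 0.1118 ≈ 0.112

0.112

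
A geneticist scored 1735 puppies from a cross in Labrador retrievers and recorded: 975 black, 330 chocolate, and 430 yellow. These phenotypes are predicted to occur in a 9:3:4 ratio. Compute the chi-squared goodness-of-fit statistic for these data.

0.101

Total ratio parts = 16. Expected numbers out of 1735:
  black: 1735 × 9/16 = 975.9375
  chocolate: 1735 × 3/16 = 325.3125
  yellow: 1735 × 4/16 = 433.75
χ² = Σ (O − E)² / E
  black: (975 − 975.9375)² / 975.9375 = 0.0009
  chocolate: (330 − 325.3125)² / 325.3125 = 0.0675
  yellow: (430 − 433.75)² / 433.75 = 0.0324
χ² = 0.0009 + 0.0675 + 0.0324 = 0.1008 ≈ 0.101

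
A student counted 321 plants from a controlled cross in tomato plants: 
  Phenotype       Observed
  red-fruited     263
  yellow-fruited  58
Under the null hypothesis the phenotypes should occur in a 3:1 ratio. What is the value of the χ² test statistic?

8.225

Total ratio parts = 4. Expected numbers out of 321:
  red-fruited: 321 × 3/4 = 240.75
  yellow-fruited: 321 × 1/4 = 80.25
χ² = Σ (O − E)² / E
  red-fruited: (263 − 240.75)² / 240.75 = 2.0563
  yellow-fruited: (58 − 80.25)² / 80.25 = 6.1690
χ² = 2.0563 + 6.1690 = 8.2253 ≈ 8.225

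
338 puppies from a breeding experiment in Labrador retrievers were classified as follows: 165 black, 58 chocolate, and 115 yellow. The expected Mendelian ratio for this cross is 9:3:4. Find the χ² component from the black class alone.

Under the 9:3:4 hypothesis (Σ ratio = 16, N = 338):
  black: 338 × 9/16 = 190.125
  chocolate: 338 × 3/16 = 63.375
  yellow: 338 × 4/16 = 84.5
Contribution of black: (165 − 190.125)² / 190.125 = 3.3203

3.320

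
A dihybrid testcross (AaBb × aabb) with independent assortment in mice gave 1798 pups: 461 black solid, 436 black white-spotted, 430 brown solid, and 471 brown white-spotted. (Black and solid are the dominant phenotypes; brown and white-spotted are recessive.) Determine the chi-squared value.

2.574

A dihybrid testcross with independent assortment gives a 1:1:1:1 ratio.
Total ratio parts = 4. Expected numbers out of 1798:
  black solid: 1798 × 1/4 = 449.5
  black white-spotted: 1798 × 1/4 = 449.5
  brown solid: 1798 × 1/4 = 449.5
  brown white-spotted: 1798 × 1/4 = 449.5
χ² = Σ (O − E)² / E
  black solid: (461 − 449.5)² / 449.5 = 0.2942
  black white-spotted: (436 − 449.5)² / 449.5 = 0.4055
  brown solid: (430 − 449.5)² / 449.5 = 0.8459
  brown white-spotted: (471 − 449.5)² / 449.5 = 1.0284
χ² = 0.2942 + 0.4055 + 0.8459 + 1.0284 = 2.574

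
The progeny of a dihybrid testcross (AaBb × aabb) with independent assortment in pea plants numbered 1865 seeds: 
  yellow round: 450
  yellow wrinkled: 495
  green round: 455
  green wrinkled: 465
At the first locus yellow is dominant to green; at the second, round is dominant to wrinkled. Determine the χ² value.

2.614

A dihybrid testcross with independent assortment gives a 1:1:1:1 ratio.
Total ratio parts = 4. Expected numbers out of 1865:
  yellow round: 1865 × 1/4 = 466.25
  yellow wrinkled: 1865 × 1/4 = 466.25
  green round: 1865 × 1/4 = 466.25
  green wrinkled: 1865 × 1/4 = 466.25
χ² = Σ (O − E)² / E
  yellow round: (450 − 466.25)² / 466.25 = 0.5664
  yellow wrinkled: (495 − 466.25)² / 466.25 = 1.7728
  green round: (455 − 466.25)² / 466.25 = 0.2714
  green wrinkled: (465 − 466.25)² / 466.25 = 0.0034
χ² = 0.5664 + 1.7728 + 0.2714 + 0.0034 = 2.614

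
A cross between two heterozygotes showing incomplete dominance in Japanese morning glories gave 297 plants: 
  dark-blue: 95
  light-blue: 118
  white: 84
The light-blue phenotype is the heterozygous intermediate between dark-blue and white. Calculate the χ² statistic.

With incomplete dominance, a heterozygote × heterozygote cross gives a 1:2:1 phenotypic ratio.
The 1:2:1 ratio has 4 parts, so with N = 297 the expected counts are:
  dark-blue: 297 × 1/4 = 74.25
  light-blue: 297 × 2/4 = 148.5
  white: 297 × 1/4 = 74.25
χ² = Σ (O − E)² / E
  dark-blue: (95 − 74.25)² / 74.25 = 5.7988
  light-blue: (118 − 148.5)² / 148.5 = 6.2643
  white: (84 − 74.25)² / 74.25 = 1.2803
χ² = 5.7988 + 6.2643 + 1.2803 = 13.3434 ≈ 13.343

13.343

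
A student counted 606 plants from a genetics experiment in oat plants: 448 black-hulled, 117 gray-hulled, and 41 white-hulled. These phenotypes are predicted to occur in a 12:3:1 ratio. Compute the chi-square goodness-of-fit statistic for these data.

0.451

Expected counts for N = 606 under a 12:3:1 ratio (total parts = 16):
  black-hulled: 606 × 12/16 = 454.5
  gray-hulled: 606 × 3/16 = 113.625
  white-hulled: 606 × 1/16 = 37.875
χ² = Σ (O − E)² / E
  black-hulled: (448 − 454.5)² / 454.5 = 0.0930
  gray-hulled: (117 − 113.625)² / 113.625 = 0.1002
  white-hulled: (41 − 37.875)² / 37.875 = 0.2578
χ² = 0.0930 + 0.1002 + 0.2578 = 0.451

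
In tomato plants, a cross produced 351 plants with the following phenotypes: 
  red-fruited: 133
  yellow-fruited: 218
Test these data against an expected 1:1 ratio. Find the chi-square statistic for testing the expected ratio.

Total ratio parts = 2. Expected numbers out of 351:
  red-fruited: 351 × 1/2 = 175.5
  yellow-fruited: 351 × 1/2 = 175.5
χ² = Σ (O − E)² / E
  red-fruited: (133 − 175.5)² / 175.5 = 10.2920
  yellow-fruited: (218 − 175.5)² / 175.5 = 10.2920
χ² = 10.2920 + 10.2920 = 20.584

20.584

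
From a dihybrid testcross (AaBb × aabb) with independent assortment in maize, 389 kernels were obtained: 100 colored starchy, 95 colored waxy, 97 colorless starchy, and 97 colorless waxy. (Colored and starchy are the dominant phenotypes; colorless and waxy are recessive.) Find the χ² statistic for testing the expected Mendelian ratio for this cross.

A dihybrid testcross with independent assortment gives a 1:1:1:1 ratio.
Total ratio parts = 4. Expected numbers out of 389:
  colored starchy: 389 × 1/4 = 97.25
  colored waxy: 389 × 1/4 = 97.25
  colorless starchy: 389 × 1/4 = 97.25
  colorless waxy: 389 × 1/4 = 97.25
χ² = Σ (O − E)² / E
  colored starchy: (100 − 97.25)² / 97.25 = 0.0778
  colored waxy: (95 − 97.25)² / 97.25 = 0.0521
  colorless starchy: (97 − 97.25)² / 97.25 = 0.0006
  colorless waxy: (97 − 97.25)² / 97.25 = 0.0006
χ² = 0.0778 + 0.0521 + 0.0006 + 0.0006 = 0.1311 ≈ 0.131

0.131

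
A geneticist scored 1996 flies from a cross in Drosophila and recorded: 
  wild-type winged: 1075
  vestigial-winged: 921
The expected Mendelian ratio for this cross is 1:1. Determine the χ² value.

11.882

Expected counts for N = 1996 under a 1:1 ratio (total parts = 2):
  wild-type winged: 1996 × 1/2 = 998
  vestigial-winged: 1996 × 1/2 = 998
χ² = Σ (O − E)² / E
  wild-type winged: (1075 − 998)² / 998 = 5.9409
  vestigial-winged: (921 − 998)² / 998 = 5.9409
χ² = 5.9409 + 5.9409 = 11.8818 ≈ 11.882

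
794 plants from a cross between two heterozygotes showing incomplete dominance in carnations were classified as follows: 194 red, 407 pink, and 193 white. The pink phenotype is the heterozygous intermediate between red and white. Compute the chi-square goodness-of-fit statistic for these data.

With incomplete dominance, a heterozygote × heterozygote cross gives a 1:2:1 phenotypic ratio.
Total ratio parts = 4. Expected numbers out of 794:
  red: 794 × 1/4 = 198.5
  pink: 794 × 2/4 = 397
  white: 794 × 1/4 = 198.5
χ² = Σ (O − E)² / E
  red: (194 − 198.5)² / 198.5 = 0.1020
  pink: (407 − 397)² / 397 = 0.2519
  white: (193 − 198.5)² / 198.5 = 0.1524
χ² = 0.1020 + 0.2519 + 0.1524 = 0.5063 ≈ 0.506

0.506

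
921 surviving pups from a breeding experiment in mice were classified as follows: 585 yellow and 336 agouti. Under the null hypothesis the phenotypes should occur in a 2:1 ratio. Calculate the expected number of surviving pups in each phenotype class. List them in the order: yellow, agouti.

Expected counts for N = 921 under a 2:1 ratio (total parts = 3):
  yellow: 921 × 2/3 = 614
  agouti: 921 × 1/3 = 307

614, 307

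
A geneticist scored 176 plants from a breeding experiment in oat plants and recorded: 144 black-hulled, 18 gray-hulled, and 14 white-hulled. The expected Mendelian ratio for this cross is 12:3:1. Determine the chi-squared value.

8.727

Under the 12:3:1 hypothesis (Σ ratio = 16, N = 176):
  black-hulled: 176 × 12/16 = 132
  gray-hulled: 176 × 3/16 = 33
  white-hulled: 176 × 1/16 = 11
χ² = Σ (O − E)² / E
  black-hulled: (144 − 132)² / 132 = 1.0909
  gray-hulled: (18 − 33)² / 33 = 6.8182
  white-hulled: (14 − 11)² / 11 = 0.8182
χ² = 1.0909 + 6.8182 + 0.8182 = 8.7273 ≈ 8.727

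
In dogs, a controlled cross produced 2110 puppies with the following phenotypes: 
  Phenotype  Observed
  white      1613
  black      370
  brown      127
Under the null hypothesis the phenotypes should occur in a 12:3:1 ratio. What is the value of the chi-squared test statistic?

Under the 12:3:1 hypothesis (Σ ratio = 16, N = 2110):
  white: 2110 × 12/16 = 1582.5
  black: 2110 × 3/16 = 395.625
  brown: 2110 × 1/16 = 131.875
χ² = Σ (O − E)² / E
  white: (1613 − 1582.5)² / 1582.5 = 0.5878
  black: (370 − 395.625)² / 395.625 = 1.6598
  brown: (127 − 131.875)² / 131.875 = 0.1802
χ² = 0.5878 + 1.6598 + 0.1802 = 2.4278 ≈ 2.428

2.428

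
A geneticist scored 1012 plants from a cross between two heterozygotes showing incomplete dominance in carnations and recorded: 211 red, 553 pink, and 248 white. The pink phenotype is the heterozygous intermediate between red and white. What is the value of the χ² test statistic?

With incomplete dominance, a heterozygote × heterozygote cross gives a 1:2:1 phenotypic ratio.
Total ratio parts = 4. Expected numbers out of 1012:
  red: 1012 × 1/4 = 253
  pink: 1012 × 2/4 = 506
  white: 1012 × 1/4 = 253
χ² = Σ (O − E)² / E
  red: (211 − 253)² / 253 = 6.9723
  pink: (553 − 506)² / 506 = 4.3656
  white: (248 − 253)² / 253 = 0.0988
χ² = 6.9723 + 4.3656 + 0.0988 = 11.4367 ≈ 11.437

11.437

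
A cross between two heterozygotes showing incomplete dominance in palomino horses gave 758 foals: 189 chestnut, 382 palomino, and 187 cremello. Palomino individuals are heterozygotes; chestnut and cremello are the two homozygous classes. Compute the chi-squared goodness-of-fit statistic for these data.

With incomplete dominance, a heterozygote × heterozygote cross gives a 1:2:1 phenotypic ratio.
Under the 1:2:1 hypothesis (Σ ratio = 4, N = 758):
  chestnut: 758 × 1/4 = 189.5
  palomino: 758 × 2/4 = 379
  cremello: 758 × 1/4 = 189.5
χ² = Σ (O − E)² / E
  chestnut: (189 − 189.5)² / 189.5 = 0.0013
  palomino: (382 − 379)² / 379 = 0.0237
  cremello: (187 − 189.5)² / 189.5 = 0.0330
χ² = 0.0013 + 0.0237 + 0.0330 = 0.058

0.058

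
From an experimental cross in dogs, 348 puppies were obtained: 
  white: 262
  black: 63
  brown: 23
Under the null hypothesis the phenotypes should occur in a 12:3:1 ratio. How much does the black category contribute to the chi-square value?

0.078

Expected counts for N = 348 under a 12:3:1 ratio (total parts = 16):
  white: 348 × 12/16 = 261
  black: 348 × 3/16 = 65.25
  brown: 348 × 1/16 = 21.75
Contribution of black: (63 − 65.25)² / 65.25 = 0.0776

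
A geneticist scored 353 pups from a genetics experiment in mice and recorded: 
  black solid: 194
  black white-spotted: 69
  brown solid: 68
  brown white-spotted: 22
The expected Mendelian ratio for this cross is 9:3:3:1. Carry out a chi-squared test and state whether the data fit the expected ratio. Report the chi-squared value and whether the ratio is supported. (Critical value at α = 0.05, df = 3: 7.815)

0.274; consistent

The 9:3:3:1 ratio has 16 parts, so with N = 353 the expected counts are:
  black solid: 353 × 9/16 = 198.5625
  black white-spotted: 353 × 3/16 = 66.1875
  brown solid: 353 × 3/16 = 66.1875
  brown white-spotted: 353 × 1/16 = 22.0625
χ² = Σ (O − E)² / E
  black solid: (194 − 198.5625)² / 198.5625 = 0.1048
  black white-spotted: (69 − 66.1875)² / 66.1875 = 0.1195
  brown solid: (68 − 66.1875)² / 66.1875 = 0.0496
  brown white-spotted: (22 − 22.0625)² / 22.0625 = 0.0002
χ² = 0.1048 + 0.1195 + 0.0496 + 0.0002 = 0.2741 ≈ 0.274
Degrees of freedom = 4 − 1 = 3; critical value at α = 0.05 is 7.815.
Since 0.274 < 7.815, we fail to reject the null hypothesis — the data are consistent with the 9:3:3:1 ratio.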